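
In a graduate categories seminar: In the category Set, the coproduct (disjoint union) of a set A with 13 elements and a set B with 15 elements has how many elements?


In Set, the coproduct A + B is the disjoint union.
|A + B| = |A| + |B| = 13 + 15 = 28

28


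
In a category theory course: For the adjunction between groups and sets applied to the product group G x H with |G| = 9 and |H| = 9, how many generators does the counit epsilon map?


The counit epsilon_K: F(U(K)) -> K of the Free-Forgetful adjunction
maps |K| generators of F(U(K)) into K. For K = G x H (the product group),
|G x H| = |G| * |H|.
Total generators mapped = 9 * 9 = 81.

81


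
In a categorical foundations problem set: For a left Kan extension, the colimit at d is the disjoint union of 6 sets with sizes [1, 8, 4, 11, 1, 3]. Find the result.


Pointwise, the left Kan extension (Lan_F H)(d) is the colimit, indexed
by the comma category (F downarrow d), of H composed with the
projection (F downarrow d) -> C. Here that colimit is given
as a coproduct (disjoint union) of sets, so its cardinality is the
sum of the sizes of the summands.
Coproduct of sets with sizes: 1 + 8 + 4 + 11 + 1 + 3
= 28

28


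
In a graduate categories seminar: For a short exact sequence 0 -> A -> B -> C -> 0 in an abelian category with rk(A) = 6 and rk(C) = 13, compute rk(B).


For a short exact sequence 0 -> A -> B -> C -> 0,
rank is additive: rank(B) = rank(A) + rank(C).
rank(B) = 6 + 13 = 19

19


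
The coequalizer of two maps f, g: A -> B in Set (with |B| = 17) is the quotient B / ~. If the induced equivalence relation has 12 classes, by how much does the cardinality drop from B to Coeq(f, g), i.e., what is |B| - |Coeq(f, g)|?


The coequalizer Coeq(f, g) = B / ~ has one element per equivalence class.
|B| = 17, |Coeq(f, g)| = 12.
|B| - |Coeq(f, g)| = 17 - 12 = 5.

5


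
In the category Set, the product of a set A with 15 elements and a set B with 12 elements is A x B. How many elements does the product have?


In Set, the product A x B is the Cartesian product.
By the universal property, |A x B| = |A| * |B|.
|A x B| = 15 * 12 = 180

180


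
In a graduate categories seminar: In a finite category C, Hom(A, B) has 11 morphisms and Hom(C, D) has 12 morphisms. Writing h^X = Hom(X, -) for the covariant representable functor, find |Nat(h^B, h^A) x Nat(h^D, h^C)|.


By the Yoneda lemma, Nat(h^B, h^A) is isomorphic to Hom(A, B),
so |Nat(h^B, h^A)| = |Hom(A, B)| and |Nat(h^D, h^C)| = |Hom(C, D)|.
|Hom(A, B)| = 11, |Hom(C, D)| = 12.
|Nat(h^B, h^A) x Nat(h^D, h^C)| = 11 * 12 = 132

132


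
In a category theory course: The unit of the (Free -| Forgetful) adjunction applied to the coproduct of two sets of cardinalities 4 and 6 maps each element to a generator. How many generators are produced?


The unit eta_X: X -> U(F(X)) of the Free-Forgetful adjunction
maps each element of X to a generator of F(X). For X = S + T (disjoint
union in Set), |S + T| = |S| + |T|.
Total mappings = 4 + 6 = 10.

10


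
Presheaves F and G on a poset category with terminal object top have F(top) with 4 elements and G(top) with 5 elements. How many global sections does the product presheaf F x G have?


Global sections of a presheaf on a poset with terminal top satisfy
Gamma(H) ~ H(top). Presheaves admit pointwise products, so
(F x G)(top) = F(top) x G(top) (Cartesian product).
|Gamma(F x G)| = |F(top)| * |G(top)| = 4 * 5 = 20.

20


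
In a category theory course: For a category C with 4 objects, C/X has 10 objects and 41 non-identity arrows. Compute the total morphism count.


In the slice category C/X, objects are morphisms to X.
Identity morphisms: 10 (one per object of C/X).
Non-identity morphisms: 41.
Total = 10 + 41 = 51

51


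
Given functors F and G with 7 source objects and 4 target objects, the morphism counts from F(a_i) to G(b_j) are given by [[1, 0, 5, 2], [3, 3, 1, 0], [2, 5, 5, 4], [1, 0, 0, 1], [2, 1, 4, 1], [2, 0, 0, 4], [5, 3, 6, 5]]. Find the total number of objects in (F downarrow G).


Objects of (F downarrow G) are triples (a, b, h: F(a)->G(b)).
The count equals the sum of all entries in the hom-matrix.
sum(row 0) = 8
sum(row 1) = 7
sum(row 2) = 16
sum(row 3) = 2
sum(row 4) = 8
sum(row 5) = 6
sum(row 6) = 19
Grand total = 66

66


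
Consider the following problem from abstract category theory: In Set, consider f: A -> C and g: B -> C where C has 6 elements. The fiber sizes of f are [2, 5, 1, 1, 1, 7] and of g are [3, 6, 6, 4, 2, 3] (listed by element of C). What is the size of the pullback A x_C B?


The pullback A x_C B consists of pairs (a, b) with f(a) = g(b).
For each element c in C, the fiber product has |f^-1(c)| * |g^-1(c)| elements.
Summing over C: 2 * 3 + 5 * 6 + 1 * 6 + 1 * 4 + 1 * 2 + 7 * 3
= 6 + 30 + 6 + 4 + 2 + 21 = 69

69


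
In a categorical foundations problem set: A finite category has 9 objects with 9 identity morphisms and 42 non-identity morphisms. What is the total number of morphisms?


Each object has an identity morphism, giving 9 identities.
Adding the 42 non-identity morphisms:
Total = 9 + 42 = 51

51


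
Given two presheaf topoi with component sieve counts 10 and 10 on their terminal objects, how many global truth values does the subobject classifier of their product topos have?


In a product of presheaf topoi E_1 x E_2, the subobject classifier
is Omega = Omega_1 x Omega_2 (componentwise), so
|Omega(top)| = |Omega_1(top_1)| * |Omega_2(top_2)|.
= 10 * 10 = 100.

100


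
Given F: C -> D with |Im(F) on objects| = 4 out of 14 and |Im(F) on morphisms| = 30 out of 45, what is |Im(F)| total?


The image of F consists of distinct objects and distinct morphisms.
|Im(F)| on objects = 4
|Im(F)| on morphisms = 30
Total image cardinality = 4 + 30 = 34

34


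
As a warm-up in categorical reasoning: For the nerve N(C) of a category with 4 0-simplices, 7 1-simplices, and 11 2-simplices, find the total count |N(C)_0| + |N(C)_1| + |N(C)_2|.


The 2-skeleton of the nerve N(C) consists of simplices in dimensions 0, 1, 2:
  |N(C)_0| = 4 (objects)
  |N(C)_1| = 7 (morphisms)
  |N(C)_2| = 11 (composable pairs)
Total = 4 + 7 + 11 = 22

22


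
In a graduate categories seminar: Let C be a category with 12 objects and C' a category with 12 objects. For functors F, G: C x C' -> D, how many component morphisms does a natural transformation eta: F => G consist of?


A natural transformation eta: F => G assigns one component morphism per
object of the domain category.
The domain is the product category C x C', so
|Ob(C x C')| = |Ob(C)| * |Ob(C')| = 12 * 12 = 144.
Therefore eta has 144 component morphisms.

144


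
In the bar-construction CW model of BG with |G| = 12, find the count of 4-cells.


In the bar-construction CW model of BG, the n-cells are indexed by
n-tuples [g_1|...|g_n] of non-identity elements of G (degenerate
simplices with some g_i = e do not contribute cells), so there are
(|G| - 1)^n n-cells.
For dim = 4 with |G| = 12:
cells = (12 - 1)^4 = 11^4 = 14641

14641


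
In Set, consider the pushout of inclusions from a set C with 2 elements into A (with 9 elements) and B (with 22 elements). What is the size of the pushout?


The pushout A +_C B identifies the images of C in A and B.
|A +_C B| = |A| + |B| - |C| (for injections).
= 9 + 22 - 2 = 29

29


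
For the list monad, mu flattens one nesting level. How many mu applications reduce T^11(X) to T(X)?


Each application of mu: T^2 -> T removes one layer of nesting.
Starting at depth 11 (i.e., T^11(X)), we need to reach T(X).
Number of mu applications = 11 - 1 = 10

10


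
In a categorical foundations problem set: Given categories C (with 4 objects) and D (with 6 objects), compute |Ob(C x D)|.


The product category C x D has objects that are pairs (c, d).
Number of pairs = |Ob(C)| * |Ob(D)| = 4 * 6 = 24

24


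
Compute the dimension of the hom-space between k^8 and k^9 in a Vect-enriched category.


In Vect-enriched categories, Hom(k^n, k^m) is the space of m x n matrices.
dim(Hom(k^8, k^9)) = 9 * 8 = 72

72


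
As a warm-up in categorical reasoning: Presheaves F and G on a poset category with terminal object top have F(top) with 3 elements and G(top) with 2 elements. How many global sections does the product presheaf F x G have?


Global sections of a presheaf on a poset with terminal top satisfy
Gamma(H) ~ H(top). Presheaves admit pointwise products, so
(F x G)(top) = F(top) x G(top) (Cartesian product).
|Gamma(F x G)| = |F(top)| * |G(top)| = 3 * 2 = 6.

6


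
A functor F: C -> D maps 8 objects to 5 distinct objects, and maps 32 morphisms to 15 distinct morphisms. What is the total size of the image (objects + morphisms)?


The image of F consists of distinct objects and distinct morphisms.
|Im(F)| on objects = 5
|Im(F)| on morphisms = 15
Total image cardinality = 5 + 15 = 20

20


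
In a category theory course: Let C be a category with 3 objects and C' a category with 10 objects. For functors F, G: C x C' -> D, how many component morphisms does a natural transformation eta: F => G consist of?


A natural transformation eta: F => G assigns one component morphism per
object of the domain category.
The domain is the product category C x C', so
|Ob(C x C')| = |Ob(C)| * |Ob(C')| = 3 * 10 = 30.
Therefore eta has 30 component morphisms.

30


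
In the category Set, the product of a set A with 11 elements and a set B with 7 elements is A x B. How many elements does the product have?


In Set, the product A x B is the Cartesian product.
By the universal property, |A x B| = |A| * |B|.
|A x B| = 11 * 7 = 77

77


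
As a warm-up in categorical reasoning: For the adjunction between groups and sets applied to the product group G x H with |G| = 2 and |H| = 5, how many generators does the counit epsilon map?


The counit epsilon_K: F(U(K)) -> K of the Free-Forgetful adjunction
maps |K| generators of F(U(K)) into K. For K = G x H (the product group),
|G x H| = |G| * |H|.
Total generators mapped = 2 * 5 = 10.

10


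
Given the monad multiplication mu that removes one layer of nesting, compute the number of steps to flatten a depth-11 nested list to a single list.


Each application of mu: T^2 -> T removes one layer of nesting.
Starting at depth 11 (i.e., T^11(X)), we need to reach T(X).
Number of mu applications = 11 - 1 = 10

10


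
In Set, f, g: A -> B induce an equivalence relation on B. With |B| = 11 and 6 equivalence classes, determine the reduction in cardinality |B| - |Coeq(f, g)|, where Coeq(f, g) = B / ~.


The coequalizer Coeq(f, g) = B / ~ has one element per equivalence class.
|B| = 11, |Coeq(f, g)| = 6.
|B| - |Coeq(f, g)| = 11 - 6 = 5.

5


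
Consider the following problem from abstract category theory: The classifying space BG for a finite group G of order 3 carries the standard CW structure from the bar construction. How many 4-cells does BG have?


In the bar-construction CW model of BG, the n-cells are indexed by
n-tuples [g_1|...|g_n] of non-identity elements of G (degenerate
simplices with some g_i = e do not contribute cells), so there are
(|G| - 1)^n n-cells.
For dim = 4 with |G| = 3:
cells = (3 - 1)^4 = 2^4 = 16

16


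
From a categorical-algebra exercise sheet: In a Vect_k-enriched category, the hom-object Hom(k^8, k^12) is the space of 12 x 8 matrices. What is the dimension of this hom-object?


In Vect-enriched categories, Hom(k^n, k^m) is the space of m x n matrices.
dim(Hom(k^8, k^12)) = 12 * 8 = 96

96


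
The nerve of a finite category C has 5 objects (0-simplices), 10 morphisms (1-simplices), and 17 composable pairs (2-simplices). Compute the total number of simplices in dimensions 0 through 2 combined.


The 2-skeleton of the nerve N(C) consists of simplices in dimensions 0, 1, 2:
  |N(C)_0| = 5 (objects)
  |N(C)_1| = 10 (morphisms)
  |N(C)_2| = 17 (composable pairs)
Total = 5 + 10 + 17 = 32

32


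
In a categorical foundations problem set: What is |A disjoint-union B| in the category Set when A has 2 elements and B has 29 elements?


In Set, the coproduct A + B is the disjoint union.
|A + B| = |A| + |B| = 2 + 29 = 31

31


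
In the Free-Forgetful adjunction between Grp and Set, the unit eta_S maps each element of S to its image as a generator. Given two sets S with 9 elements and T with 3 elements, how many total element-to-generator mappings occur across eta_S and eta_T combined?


The unit eta_X: X -> U(F(X)) of the Free-Forgetful adjunction
maps each element of X to a generator of F(X). For X = S + T (disjoint
union in Set), |S + T| = |S| + |T|.
Total mappings = 9 + 3 = 12.

12


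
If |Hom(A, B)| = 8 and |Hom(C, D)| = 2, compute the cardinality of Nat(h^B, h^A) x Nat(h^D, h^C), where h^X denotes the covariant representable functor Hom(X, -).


By the Yoneda lemma, Nat(h^B, h^A) is isomorphic to Hom(A, B),
so |Nat(h^B, h^A)| = |Hom(A, B)| and |Nat(h^D, h^C)| = |Hom(C, D)|.
|Hom(A, B)| = 8, |Hom(C, D)| = 2.
|Nat(h^B, h^A) x Nat(h^D, h^C)| = 8 * 2 = 16

16


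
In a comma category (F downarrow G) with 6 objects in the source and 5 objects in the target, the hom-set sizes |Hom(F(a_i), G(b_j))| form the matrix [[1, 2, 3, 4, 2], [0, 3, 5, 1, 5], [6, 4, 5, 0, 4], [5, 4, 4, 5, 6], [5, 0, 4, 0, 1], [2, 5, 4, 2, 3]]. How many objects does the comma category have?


Objects of (F downarrow G) are triples (a, b, h: F(a)->G(b)).
The count equals the sum of all entries in the hom-matrix.
sum(row 0) = 12
sum(row 1) = 14
sum(row 2) = 19
sum(row 3) = 24
sum(row 4) = 10
sum(row 5) = 16
Grand total = 95

95


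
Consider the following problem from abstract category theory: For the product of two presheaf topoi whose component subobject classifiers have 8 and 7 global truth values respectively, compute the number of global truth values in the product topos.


In a product of presheaf topoi E_1 x E_2, the subobject classifier
is Omega = Omega_1 x Omega_2 (componentwise), so
|Omega(top)| = |Omega_1(top_1)| * |Omega_2(top_2)|.
= 8 * 7 = 56.

56


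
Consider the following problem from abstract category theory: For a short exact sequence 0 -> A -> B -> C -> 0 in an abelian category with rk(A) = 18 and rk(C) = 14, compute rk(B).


For a short exact sequence 0 -> A -> B -> C -> 0,
rank is additive: rank(B) = rank(A) + rank(C).
rank(B) = 18 + 14 = 32

32


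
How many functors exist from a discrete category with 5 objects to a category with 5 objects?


A functor from a discrete category C to D is determined by
where each object maps. Each of the 5 objects of C can map
to any of the 5 objects of D independently.
Number of functors = 5^5 = 3125

3125


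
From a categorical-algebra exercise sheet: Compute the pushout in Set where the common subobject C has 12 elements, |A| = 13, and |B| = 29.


The pushout A +_C B identifies the images of C in A and B.
|A +_C B| = |A| + |B| - |C| (for injections).
= 13 + 29 - 12 = 30

30


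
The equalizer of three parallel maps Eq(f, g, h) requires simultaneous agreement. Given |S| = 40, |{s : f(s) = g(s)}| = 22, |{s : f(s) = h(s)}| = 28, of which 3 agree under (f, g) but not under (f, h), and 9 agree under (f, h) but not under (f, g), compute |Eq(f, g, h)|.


Eq(f, g, h) is the triple-agreement set: points in S where all three
maps take the same value. Using inclusion-exclusion on the pairwise data:
Pair (f, g) agrees on 22 points; pair (f, h) on 28 points.
Points agreeing under (f, g) but not (f, h) = 3; under (f, h) but not (f, g) = 9.
Triple-agreement = agreement-in-(f, g) minus points that agree under (f, g) but not (f, h):
|Eq(f, g, h)| = 22 - 3 = 19
(cross-check via (f, h): 28 - 9 = 19.)

19


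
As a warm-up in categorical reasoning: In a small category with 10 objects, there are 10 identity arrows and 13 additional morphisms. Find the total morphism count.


Each object has an identity morphism, giving 10 identities.
Adding the 13 non-identity morphisms:
Total = 10 + 13 = 23

23


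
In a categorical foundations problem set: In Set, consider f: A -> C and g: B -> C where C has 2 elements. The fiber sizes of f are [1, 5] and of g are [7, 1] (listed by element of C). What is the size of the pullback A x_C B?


The pullback A x_C B consists of pairs (a, b) with f(a) = g(b).
For each element c in C, the fiber product has |f^-1(c)| * |g^-1(c)| elements.
Summing over C: 1 * 7 + 5 * 1
= 7 + 5 = 12

12


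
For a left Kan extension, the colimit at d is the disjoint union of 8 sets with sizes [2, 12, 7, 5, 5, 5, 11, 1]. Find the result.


Pointwise, the left Kan extension (Lan_F H)(d) is the colimit, indexed
by the comma category (F downarrow d), of H composed with the
projection (F downarrow d) -> C. Here that colimit is given
as a coproduct (disjoint union) of sets, so its cardinality is the
sum of the sizes of the summands.
Coproduct of sets with sizes: 2 + 12 + 7 + 5 + 5 + 5 + 11 + 1
= 48

48


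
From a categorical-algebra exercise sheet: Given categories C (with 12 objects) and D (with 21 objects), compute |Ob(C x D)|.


The product category C x D has objects that are pairs (c, d).
Number of pairs = |Ob(C)| * |Ob(D)| = 12 * 21 = 252

252


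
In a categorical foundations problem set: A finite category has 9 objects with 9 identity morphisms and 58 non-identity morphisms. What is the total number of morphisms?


Each object has an identity morphism, giving 9 identities.
Adding the 58 non-identity morphisms:
Total = 9 + 58 = 67

67


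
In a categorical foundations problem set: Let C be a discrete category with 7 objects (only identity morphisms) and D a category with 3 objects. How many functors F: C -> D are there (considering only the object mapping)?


A functor from a discrete category C to D is determined by
where each object maps. Each of the 7 objects of C can map
to any of the 3 objects of D independently.
Number of functors = 3^7 = 2187

2187


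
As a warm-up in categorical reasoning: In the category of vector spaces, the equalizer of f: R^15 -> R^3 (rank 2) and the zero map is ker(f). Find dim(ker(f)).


The equalizer of f and the zero map is ker(f).
By the rank-nullity theorem: dim(ker(f)) = dim(domain) - rank(f).
dim(ker(f)) = 15 - 2 = 13

13


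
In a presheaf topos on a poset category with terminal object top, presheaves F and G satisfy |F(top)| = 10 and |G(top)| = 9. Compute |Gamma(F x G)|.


Global sections of a presheaf on a poset with terminal top satisfy
Gamma(H) ~ H(top). Presheaves admit pointwise products, so
(F x G)(top) = F(top) x G(top) (Cartesian product).
|Gamma(F x G)| = |F(top)| * |G(top)| = 10 * 9 = 90.

90


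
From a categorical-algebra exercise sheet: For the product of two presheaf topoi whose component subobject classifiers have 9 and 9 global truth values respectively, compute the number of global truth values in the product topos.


In a product of presheaf topoi E_1 x E_2, the subobject classifier
is Omega = Omega_1 x Omega_2 (componentwise), so
|Omega(top)| = |Omega_1(top_1)| * |Omega_2(top_2)|.
= 9 * 9 = 81.

81


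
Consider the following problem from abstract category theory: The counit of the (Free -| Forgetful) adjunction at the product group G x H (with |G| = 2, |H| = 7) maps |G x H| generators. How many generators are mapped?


The counit epsilon_K: F(U(K)) -> K of the Free-Forgetful adjunction
maps |K| generators of F(U(K)) into K. For K = G x H (the product group),
|G x H| = |G| * |H|.
Total generators mapped = 2 * 7 = 14.

14


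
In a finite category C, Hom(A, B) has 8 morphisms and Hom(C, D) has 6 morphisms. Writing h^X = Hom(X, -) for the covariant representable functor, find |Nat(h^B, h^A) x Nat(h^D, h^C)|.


By the Yoneda lemma, Nat(h^B, h^A) is isomorphic to Hom(A, B),
so |Nat(h^B, h^A)| = |Hom(A, B)| and |Nat(h^D, h^C)| = |Hom(C, D)|.
|Hom(A, B)| = 8, |Hom(C, D)| = 6.
|Nat(h^B, h^A) x Nat(h^D, h^C)| = 8 * 6 = 48

48


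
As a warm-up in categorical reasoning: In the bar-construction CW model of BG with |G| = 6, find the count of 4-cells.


In the bar-construction CW model of BG, the n-cells are indexed by
n-tuples [g_1|...|g_n] of non-identity elements of G (degenerate
simplices with some g_i = e do not contribute cells), so there are
(|G| - 1)^n n-cells.
For dim = 4 with |G| = 6:
cells = (6 - 1)^4 = 5^4 = 625

625


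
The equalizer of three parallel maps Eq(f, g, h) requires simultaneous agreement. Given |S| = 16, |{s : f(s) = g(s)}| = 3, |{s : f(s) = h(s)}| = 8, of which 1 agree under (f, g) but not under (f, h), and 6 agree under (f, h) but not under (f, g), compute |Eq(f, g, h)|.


Eq(f, g, h) is the triple-agreement set: points in S where all three
maps take the same value. Using inclusion-exclusion on the pairwise data:
Pair (f, g) agrees on 3 points; pair (f, h) on 8 points.
Points agreeing under (f, g) but not (f, h) = 1; under (f, h) but not (f, g) = 6.
Triple-agreement = agreement-in-(f, g) minus points that agree under (f, g) but not (f, h):
|Eq(f, g, h)| = 3 - 1 = 2
(cross-check via (f, h): 8 - 6 = 2.)

2


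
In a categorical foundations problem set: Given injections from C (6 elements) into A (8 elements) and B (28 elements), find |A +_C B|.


The pushout A +_C B identifies the images of C in A and B.
|A +_C B| = |A| + |B| - |C| (for injections).
= 8 + 28 - 6 = 30

30


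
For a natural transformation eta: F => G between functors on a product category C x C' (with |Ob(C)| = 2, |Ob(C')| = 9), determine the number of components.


A natural transformation eta: F => G assigns one component morphism per
object of the domain category.
The domain is the product category C x C', so
|Ob(C x C')| = |Ob(C)| * |Ob(C')| = 2 * 9 = 18.
Therefore eta has 18 component morphisms.

18


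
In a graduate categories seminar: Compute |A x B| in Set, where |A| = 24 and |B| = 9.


In Set, the product A x B is the Cartesian product.
By the universal property, |A x B| = |A| * |B|.
|A x B| = 24 * 9 = 216

216


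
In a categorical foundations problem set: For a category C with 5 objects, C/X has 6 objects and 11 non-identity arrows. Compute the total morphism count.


In the slice category C/X, objects are morphisms to X.
Identity morphisms: 6 (one per object of C/X).
Non-identity morphisms: 11.
Total = 6 + 11 = 17

17


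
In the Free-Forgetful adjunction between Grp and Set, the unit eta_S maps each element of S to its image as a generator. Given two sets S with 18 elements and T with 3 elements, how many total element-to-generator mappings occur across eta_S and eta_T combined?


The unit eta_X: X -> U(F(X)) of the Free-Forgetful adjunction
maps each element of X to a generator of F(X). For X = S + T (disjoint
union in Set), |S + T| = |S| + |T|.
Total mappings = 18 + 3 = 21.

21


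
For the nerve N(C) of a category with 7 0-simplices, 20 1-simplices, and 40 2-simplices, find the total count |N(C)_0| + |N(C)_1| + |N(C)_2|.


The 2-skeleton of the nerve N(C) consists of simplices in dimensions 0, 1, 2:
  |N(C)_0| = 7 (objects)
  |N(C)_1| = 20 (morphisms)
  |N(C)_2| = 40 (composable pairs)
Total = 7 + 20 + 40 = 67

67


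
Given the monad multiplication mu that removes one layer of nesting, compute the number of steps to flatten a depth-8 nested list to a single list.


Each application of mu: T^2 -> T removes one layer of nesting.
Starting at depth 8 (i.e., T^8(X)), we need to reach T(X).
Number of mu applications = 8 - 1 = 7

7


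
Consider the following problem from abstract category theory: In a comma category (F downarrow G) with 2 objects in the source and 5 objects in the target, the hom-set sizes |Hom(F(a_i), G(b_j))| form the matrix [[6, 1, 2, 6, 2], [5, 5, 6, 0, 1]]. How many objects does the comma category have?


Objects of (F downarrow G) are triples (a, b, h: F(a)->G(b)).
The count equals the sum of all entries in the hom-matrix.
sum(row 0) = 17
sum(row 1) = 17
Grand total = 34

34


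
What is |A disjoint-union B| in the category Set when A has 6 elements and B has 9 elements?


In Set, the coproduct A + B is the disjoint union.
|A + B| = |A| + |B| = 6 + 9 = 15

15


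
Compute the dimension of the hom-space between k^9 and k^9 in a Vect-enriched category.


In Vect-enriched categories, Hom(k^n, k^m) is the space of m x n matrices.
dim(Hom(k^9, k^9)) = 9 * 9 = 81

81


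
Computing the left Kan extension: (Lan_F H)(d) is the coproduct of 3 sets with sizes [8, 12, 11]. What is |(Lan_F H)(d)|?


Pointwise, the left Kan extension (Lan_F H)(d) is the colimit, indexed
by the comma category (F downarrow d), of H composed with the
projection (F downarrow d) -> C. Here that colimit is given
as a coproduct (disjoint union) of sets, so its cardinality is the
sum of the sizes of the summands.
Coproduct of sets with sizes: 8 + 12 + 11
= 31

31


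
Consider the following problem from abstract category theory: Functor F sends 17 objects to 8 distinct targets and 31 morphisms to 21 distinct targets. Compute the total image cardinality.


The image of F consists of distinct objects and distinct morphisms.
|Im(F)| on objects = 8
|Im(F)| on morphisms = 21
Total image cardinality = 8 + 21 = 29

29


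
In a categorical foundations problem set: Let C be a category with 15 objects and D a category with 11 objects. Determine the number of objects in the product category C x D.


The product category C x D has objects that are pairs (c, d).
Number of pairs = |Ob(C)| * |Ob(D)| = 15 * 11 = 165

165


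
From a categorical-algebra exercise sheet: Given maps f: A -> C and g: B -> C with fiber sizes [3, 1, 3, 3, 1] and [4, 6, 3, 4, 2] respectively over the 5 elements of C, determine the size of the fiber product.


The pullback A x_C B consists of pairs (a, b) with f(a) = g(b).
For each element c in C, the fiber product has |f^-1(c)| * |g^-1(c)| elements.
Summing over C: 3 * 4 + 1 * 6 + 3 * 3 + 3 * 4 + 1 * 2
= 12 + 6 + 9 + 12 + 2 = 41

41


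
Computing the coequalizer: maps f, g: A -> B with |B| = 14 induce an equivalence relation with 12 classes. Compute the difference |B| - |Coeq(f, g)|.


The coequalizer Coeq(f, g) = B / ~ has one element per equivalence class.
|B| = 14, |Coeq(f, g)| = 12.
|B| - |Coeq(f, g)| = 14 - 12 = 2.

2


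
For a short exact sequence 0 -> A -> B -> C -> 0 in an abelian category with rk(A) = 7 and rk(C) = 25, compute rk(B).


For a short exact sequence 0 -> A -> B -> C -> 0,
rank is additive: rank(B) = rank(A) + rank(C).
rank(B) = 7 + 25 = 32

32


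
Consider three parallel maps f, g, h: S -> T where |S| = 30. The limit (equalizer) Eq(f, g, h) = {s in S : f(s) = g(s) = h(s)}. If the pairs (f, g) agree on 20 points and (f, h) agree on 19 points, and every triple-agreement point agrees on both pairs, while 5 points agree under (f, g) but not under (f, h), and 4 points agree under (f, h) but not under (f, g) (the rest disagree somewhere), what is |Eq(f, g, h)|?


Eq(f, g, h) is the triple-agreement set: points in S where all three
maps take the same value. Using inclusion-exclusion on the pairwise data:
Pair (f, g) agrees on 20 points; pair (f, h) on 19 points.
Points agreeing under (f, g) but not (f, h) = 5; under (f, h) but not (f, g) = 4.
Triple-agreement = agreement-in-(f, g) minus points that agree under (f, g) but not (f, h):
|Eq(f, g, h)| = 20 - 5 = 15
(cross-check via (f, h): 19 - 4 = 15.)

15


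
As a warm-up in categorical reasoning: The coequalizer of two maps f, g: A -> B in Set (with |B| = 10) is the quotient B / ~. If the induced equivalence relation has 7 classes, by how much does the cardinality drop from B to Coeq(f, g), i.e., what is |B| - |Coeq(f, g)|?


The coequalizer Coeq(f, g) = B / ~ has one element per equivalence class.
|B| = 10, |Coeq(f, g)| = 7.
|B| - |Coeq(f, g)| = 10 - 7 = 3.

3


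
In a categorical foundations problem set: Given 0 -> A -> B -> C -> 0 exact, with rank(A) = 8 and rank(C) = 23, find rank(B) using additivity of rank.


For a short exact sequence 0 -> A -> B -> C -> 0,
rank is additive: rank(B) = rank(A) + rank(C).
rank(B) = 8 + 23 = 31

31


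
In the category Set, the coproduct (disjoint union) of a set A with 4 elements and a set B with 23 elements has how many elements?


In Set, the coproduct A + B is the disjoint union.
|A + B| = |A| + |B| = 4 + 23 = 27

27


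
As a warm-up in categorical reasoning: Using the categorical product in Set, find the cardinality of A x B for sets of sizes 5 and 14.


In Set, the product A x B is the Cartesian product.
By the universal property, |A x B| = |A| * |B|.
|A x B| = 5 * 14 = 70

70


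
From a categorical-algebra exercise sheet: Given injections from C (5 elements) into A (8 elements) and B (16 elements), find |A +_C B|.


The pushout A +_C B identifies the images of C in A and B.
|A +_C B| = |A| + |B| - |C| (for injections).
= 8 + 16 - 5 = 19

19


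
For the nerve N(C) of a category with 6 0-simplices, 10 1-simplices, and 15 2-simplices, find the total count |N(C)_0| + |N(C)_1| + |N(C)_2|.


The 2-skeleton of the nerve N(C) consists of simplices in dimensions 0, 1, 2:
  |N(C)_0| = 6 (objects)
  |N(C)_1| = 10 (morphisms)
  |N(C)_2| = 15 (composable pairs)
Total = 6 + 10 + 15 = 31

31


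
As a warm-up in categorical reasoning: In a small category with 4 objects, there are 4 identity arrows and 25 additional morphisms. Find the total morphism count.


Each object has an identity morphism, giving 4 identities.
Adding the 25 non-identity morphisms:
Total = 4 + 25 = 29

29


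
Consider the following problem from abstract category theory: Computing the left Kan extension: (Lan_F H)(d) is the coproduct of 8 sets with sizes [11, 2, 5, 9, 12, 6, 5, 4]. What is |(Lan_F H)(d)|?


Pointwise, the left Kan extension (Lan_F H)(d) is the colimit, indexed
by the comma category (F downarrow d), of H composed with the
projection (F downarrow d) -> C. Here that colimit is given
as a coproduct (disjoint union) of sets, so its cardinality is the
sum of the sizes of the summands.
Coproduct of sets with sizes: 11 + 2 + 5 + 9 + 12 + 6 + 5 + 4
= 54

54


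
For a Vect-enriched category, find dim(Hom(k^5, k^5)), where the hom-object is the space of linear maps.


In Vect-enriched categories, Hom(k^n, k^m) is the space of m x n matrices.
dim(Hom(k^5, k^5)) = 5 * 5 = 25

25


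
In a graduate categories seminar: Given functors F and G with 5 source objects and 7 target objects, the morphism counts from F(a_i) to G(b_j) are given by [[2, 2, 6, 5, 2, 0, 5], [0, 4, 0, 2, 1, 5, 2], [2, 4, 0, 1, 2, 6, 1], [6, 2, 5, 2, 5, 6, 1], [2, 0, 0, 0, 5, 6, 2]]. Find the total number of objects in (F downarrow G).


Objects of (F downarrow G) are triples (a, b, h: F(a)->G(b)).
The count equals the sum of all entries in the hom-matrix.
sum(row 0) = 22
sum(row 1) = 14
sum(row 2) = 16
sum(row 3) = 27
sum(row 4) = 15
Grand total = 94

94


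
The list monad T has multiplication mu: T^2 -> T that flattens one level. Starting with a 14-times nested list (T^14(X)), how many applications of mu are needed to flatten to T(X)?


Each application of mu: T^2 -> T removes one layer of nesting.
Starting at depth 14 (i.e., T^14(X)), we need to reach T(X).
Number of mu applications = 14 - 1 = 13

13


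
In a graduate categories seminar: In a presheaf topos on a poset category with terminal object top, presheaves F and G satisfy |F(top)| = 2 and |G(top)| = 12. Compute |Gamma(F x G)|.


Global sections of a presheaf on a poset with terminal top satisfy
Gamma(H) ~ H(top). Presheaves admit pointwise products, so
(F x G)(top) = F(top) x G(top) (Cartesian product).
|Gamma(F x G)| = |F(top)| * |G(top)| = 2 * 12 = 24.

24


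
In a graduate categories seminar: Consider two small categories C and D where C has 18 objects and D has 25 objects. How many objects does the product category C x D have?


The product category C x D has objects that are pairs (c, d).
Number of pairs = |Ob(C)| * |Ob(D)| = 18 * 25 = 450

450


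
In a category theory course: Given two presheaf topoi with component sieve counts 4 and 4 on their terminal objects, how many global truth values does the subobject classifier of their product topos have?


In a product of presheaf topoi E_1 x E_2, the subobject classifier
is Omega = Omega_1 x Omega_2 (componentwise), so
|Omega(top)| = |Omega_1(top_1)| * |Omega_2(top_2)|.
= 4 * 4 = 16.

16


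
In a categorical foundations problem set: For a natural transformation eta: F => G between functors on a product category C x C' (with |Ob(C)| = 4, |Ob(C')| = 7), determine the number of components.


A natural transformation eta: F => G assigns one component morphism per
object of the domain category.
The domain is the product category C x C', so
|Ob(C x C')| = |Ob(C)| * |Ob(C')| = 4 * 7 = 28.
Therefore eta has 28 component morphisms.

28


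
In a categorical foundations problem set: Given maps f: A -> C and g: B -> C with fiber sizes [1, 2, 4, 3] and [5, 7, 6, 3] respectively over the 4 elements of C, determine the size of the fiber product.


The pullback A x_C B consists of pairs (a, b) with f(a) = g(b).
For each element c in C, the fiber product has |f^-1(c)| * |g^-1(c)| elements.
Summing over C: 1 * 5 + 2 * 7 + 4 * 6 + 3 * 3
= 5 + 14 + 24 + 9 = 52

52


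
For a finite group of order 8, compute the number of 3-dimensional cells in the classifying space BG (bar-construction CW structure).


In the bar-construction CW model of BG, the n-cells are indexed by
n-tuples [g_1|...|g_n] of non-identity elements of G (degenerate
simplices with some g_i = e do not contribute cells), so there are
(|G| - 1)^n n-cells.
For dim = 3 with |G| = 8:
cells = (8 - 1)^3 = 7^3 = 343

343


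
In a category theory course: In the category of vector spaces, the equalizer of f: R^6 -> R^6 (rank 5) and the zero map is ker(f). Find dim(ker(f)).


The equalizer of f and the zero map is ker(f).
By the rank-nullity theorem: dim(ker(f)) = dim(domain) - rank(f).
dim(ker(f)) = 6 - 5 = 1

1


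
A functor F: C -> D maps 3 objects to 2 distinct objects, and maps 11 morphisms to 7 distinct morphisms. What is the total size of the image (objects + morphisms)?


The image of F consists of distinct objects and distinct morphisms.
|Im(F)| on objects = 2
|Im(F)| on morphisms = 7
Total image cardinality = 2 + 7 = 9

9


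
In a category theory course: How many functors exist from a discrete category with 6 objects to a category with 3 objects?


A functor from a discrete category C to D is determined by
where each object maps. Each of the 6 objects of C can map
to any of the 3 objects of D independently.
Number of functors = 3^6 = 729

729


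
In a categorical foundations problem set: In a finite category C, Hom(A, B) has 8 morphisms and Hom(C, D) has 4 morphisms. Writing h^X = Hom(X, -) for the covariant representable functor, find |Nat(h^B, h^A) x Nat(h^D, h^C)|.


By the Yoneda lemma, Nat(h^B, h^A) is isomorphic to Hom(A, B),
so |Nat(h^B, h^A)| = |Hom(A, B)| and |Nat(h^D, h^C)| = |Hom(C, D)|.
|Hom(A, B)| = 8, |Hom(C, D)| = 4.
|Nat(h^B, h^A) x Nat(h^D, h^C)| = 8 * 4 = 32

32


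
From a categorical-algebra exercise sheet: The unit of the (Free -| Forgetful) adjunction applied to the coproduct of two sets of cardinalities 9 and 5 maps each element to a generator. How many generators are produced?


The unit eta_X: X -> U(F(X)) of the Free-Forgetful adjunction
maps each element of X to a generator of F(X). For X = S + T (disjoint
union in Set), |S + T| = |S| + |T|.
Total mappings = 9 + 5 = 14.

14


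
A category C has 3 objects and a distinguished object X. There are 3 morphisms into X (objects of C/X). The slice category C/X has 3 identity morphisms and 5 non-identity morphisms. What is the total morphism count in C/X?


In the slice category C/X, objects are morphisms to X.
Identity morphisms: 3 (one per object of C/X).
Non-identity morphisms: 5.
Total = 3 + 5 = 8

8


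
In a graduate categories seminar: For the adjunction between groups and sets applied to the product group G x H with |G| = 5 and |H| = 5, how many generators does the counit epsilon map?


The counit epsilon_K: F(U(K)) -> K of the Free-Forgetful adjunction
maps |K| generators of F(U(K)) into K. For K = G x H (the product group),
|G x H| = |G| * |H|.
Total generators mapped = 5 * 5 = 25.

25


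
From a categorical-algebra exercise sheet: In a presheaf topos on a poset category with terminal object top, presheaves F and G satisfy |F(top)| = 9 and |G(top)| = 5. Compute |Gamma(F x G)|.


Global sections of a presheaf on a poset with terminal top satisfy
Gamma(H) ~ H(top). Presheaves admit pointwise products, so
(F x G)(top) = F(top) x G(top) (Cartesian product).
|Gamma(F x G)| = |F(top)| * |G(top)| = 9 * 5 = 45.

45


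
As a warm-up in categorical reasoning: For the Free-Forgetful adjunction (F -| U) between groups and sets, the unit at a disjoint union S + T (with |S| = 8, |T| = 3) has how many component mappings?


The unit eta_X: X -> U(F(X)) of the Free-Forgetful adjunction
maps each element of X to a generator of F(X). For X = S + T (disjoint
union in Set), |S + T| = |S| + |T|.
Total mappings = 8 + 3 = 11.

11


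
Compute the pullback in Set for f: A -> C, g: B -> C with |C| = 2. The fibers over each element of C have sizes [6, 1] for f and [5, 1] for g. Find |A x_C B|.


The pullback A x_C B consists of pairs (a, b) with f(a) = g(b).
For each element c in C, the fiber product has |f^-1(c)| * |g^-1(c)| elements.
Summing over C: 6 * 5 + 1 * 1
= 30 + 1 = 31

31


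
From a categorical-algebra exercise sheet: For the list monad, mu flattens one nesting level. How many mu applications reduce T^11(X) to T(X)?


Each application of mu: T^2 -> T removes one layer of nesting.
Starting at depth 11 (i.e., T^11(X)), we need to reach T(X).
Number of mu applications = 11 - 1 = 10

10


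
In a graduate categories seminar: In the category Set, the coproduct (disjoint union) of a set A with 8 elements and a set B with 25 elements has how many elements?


In Set, the coproduct A + B is the disjoint union.
|A + B| = |A| + |B| = 8 + 25 = 33

33


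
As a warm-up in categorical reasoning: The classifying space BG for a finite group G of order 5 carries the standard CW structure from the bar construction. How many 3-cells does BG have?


In the bar-construction CW model of BG, the n-cells are indexed by
n-tuples [g_1|...|g_n] of non-identity elements of G (degenerate
simplices with some g_i = e do not contribute cells), so there are
(|G| - 1)^n n-cells.
For dim = 3 with |G| = 5:
cells = (5 - 1)^3 = 4^3 = 64

64


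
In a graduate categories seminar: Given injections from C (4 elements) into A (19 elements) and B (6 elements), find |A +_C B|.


The pushout A +_C B identifies the images of C in A and B.
|A +_C B| = |A| + |B| - |C| (for injections).
= 19 + 6 - 4 = 21

21


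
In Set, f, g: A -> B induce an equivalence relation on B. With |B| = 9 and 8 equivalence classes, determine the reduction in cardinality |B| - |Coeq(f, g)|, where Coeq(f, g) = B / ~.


The coequalizer Coeq(f, g) = B / ~ has one element per equivalence class.
|B| = 9, |Coeq(f, g)| = 8.
|B| - |Coeq(f, g)| = 9 - 8 = 1.

1


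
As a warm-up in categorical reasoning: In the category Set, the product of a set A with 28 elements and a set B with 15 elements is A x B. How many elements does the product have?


In Set, the product A x B is the Cartesian product.
By the universal property, |A x B| = |A| * |B|.
|A x B| = 28 * 15 = 420

420


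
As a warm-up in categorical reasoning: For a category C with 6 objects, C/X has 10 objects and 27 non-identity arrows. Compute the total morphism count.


In the slice category C/X, objects are morphisms to X.
Identity morphisms: 10 (one per object of C/X).
Non-identity morphisms: 27.
Total = 10 + 27 = 37

37


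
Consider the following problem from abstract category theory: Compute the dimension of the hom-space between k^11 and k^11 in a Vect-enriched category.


In Vect-enriched categories, Hom(k^n, k^m) is the space of m x n matrices.
dim(Hom(k^11, k^11)) = 11 * 11 = 121

121


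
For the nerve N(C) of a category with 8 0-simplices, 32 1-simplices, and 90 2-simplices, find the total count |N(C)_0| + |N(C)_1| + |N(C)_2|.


The 2-skeleton of the nerve N(C) consists of simplices in dimensions 0, 1, 2:
  |N(C)_0| = 8 (objects)
  |N(C)_1| = 32 (morphisms)
  |N(C)_2| = 90 (composable pairs)
Total = 8 + 32 + 90 = 130

130
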